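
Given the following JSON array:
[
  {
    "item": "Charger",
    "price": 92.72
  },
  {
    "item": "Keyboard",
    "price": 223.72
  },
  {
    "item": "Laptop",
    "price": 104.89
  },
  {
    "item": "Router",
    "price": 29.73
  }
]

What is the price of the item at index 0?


Array index 0 -> Charger
price = 92.72

ANSWER: 92.72


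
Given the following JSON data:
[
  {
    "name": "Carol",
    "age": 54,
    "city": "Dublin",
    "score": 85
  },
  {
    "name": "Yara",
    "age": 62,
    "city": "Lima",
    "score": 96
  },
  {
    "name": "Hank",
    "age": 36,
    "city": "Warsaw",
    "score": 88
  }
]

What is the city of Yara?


Looking up record where name = Yara
Record index: 1
Field 'city' = Lima

ANSWER: Lima


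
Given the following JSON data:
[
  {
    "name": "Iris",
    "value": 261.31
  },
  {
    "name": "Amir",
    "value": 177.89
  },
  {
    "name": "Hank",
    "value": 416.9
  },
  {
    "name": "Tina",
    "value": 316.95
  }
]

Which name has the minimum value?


Comparing values:
  Iris: 261.31
  Amir: 177.89
  Hank: 416.9
  Tina: 316.95
Minimum: Amir (177.89)

ANSWER: Amir


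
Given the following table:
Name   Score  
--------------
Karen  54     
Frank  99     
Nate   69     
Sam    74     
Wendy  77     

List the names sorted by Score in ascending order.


Sorting by Score (ascending):
  Karen: 54
  Nate: 69
  Sam: 74
  Wendy: 77
  Frank: 99


ANSWER: Karen, Nate, Sam, Wendy, Frank


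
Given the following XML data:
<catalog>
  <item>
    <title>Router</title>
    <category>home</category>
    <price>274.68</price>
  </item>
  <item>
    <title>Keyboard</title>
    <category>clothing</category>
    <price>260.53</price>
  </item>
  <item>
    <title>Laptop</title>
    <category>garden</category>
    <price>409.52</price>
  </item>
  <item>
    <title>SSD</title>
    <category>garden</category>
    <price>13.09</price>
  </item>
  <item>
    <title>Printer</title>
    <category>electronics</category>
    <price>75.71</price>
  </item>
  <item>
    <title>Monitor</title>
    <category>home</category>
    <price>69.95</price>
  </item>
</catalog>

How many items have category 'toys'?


Scanning <item> elements for <category>toys</category>:
Count: 0

ANSWER: 0


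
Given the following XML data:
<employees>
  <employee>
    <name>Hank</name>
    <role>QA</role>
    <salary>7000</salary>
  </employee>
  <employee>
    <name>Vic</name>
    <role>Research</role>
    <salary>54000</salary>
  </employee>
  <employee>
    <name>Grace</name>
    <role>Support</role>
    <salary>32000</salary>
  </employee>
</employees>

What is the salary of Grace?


Searching for <employee> with <name>Grace</name>
Found at position 3
<salary>32000</salary>

ANSWER: 32000


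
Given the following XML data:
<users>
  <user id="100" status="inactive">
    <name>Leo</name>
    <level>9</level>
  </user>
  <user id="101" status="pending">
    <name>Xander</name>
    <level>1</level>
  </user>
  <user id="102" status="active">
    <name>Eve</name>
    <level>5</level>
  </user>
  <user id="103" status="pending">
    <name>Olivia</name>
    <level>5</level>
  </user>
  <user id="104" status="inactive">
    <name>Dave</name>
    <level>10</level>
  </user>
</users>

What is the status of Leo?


Finding user with name = Leo
user id="100" status="inactive"

ANSWER: inactive


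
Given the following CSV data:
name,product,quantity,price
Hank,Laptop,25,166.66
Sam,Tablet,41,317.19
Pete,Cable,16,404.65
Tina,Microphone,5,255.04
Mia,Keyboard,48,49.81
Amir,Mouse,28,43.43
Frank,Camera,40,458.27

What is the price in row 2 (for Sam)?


Row 2: Sam
Column 'price' = 317.19

ANSWER: 317.19


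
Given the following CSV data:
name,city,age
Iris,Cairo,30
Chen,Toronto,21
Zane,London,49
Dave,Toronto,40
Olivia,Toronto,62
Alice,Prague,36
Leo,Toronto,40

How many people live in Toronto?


Scanning city column for 'Toronto':
  Row 2: Chen -> MATCH
  Row 4: Dave -> MATCH
  Row 5: Olivia -> MATCH
  Row 7: Leo -> MATCH
Total matches: 4

ANSWER: 4


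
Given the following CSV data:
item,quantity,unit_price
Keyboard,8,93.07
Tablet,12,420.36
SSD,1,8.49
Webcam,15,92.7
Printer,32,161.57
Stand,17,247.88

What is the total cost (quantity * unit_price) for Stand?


Row: Stand
quantity = 17
unit_price = 247.88
total = 17 * 247.88 = 4213.96

ANSWER: 4213.96


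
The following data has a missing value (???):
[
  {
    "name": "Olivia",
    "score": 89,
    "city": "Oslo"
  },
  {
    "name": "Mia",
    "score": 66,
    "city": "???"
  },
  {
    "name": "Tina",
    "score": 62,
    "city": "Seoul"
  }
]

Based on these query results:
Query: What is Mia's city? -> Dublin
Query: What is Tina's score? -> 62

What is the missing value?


The missing value is Mia's city
From query: Mia's city = Dublin

ANSWER: Dublin


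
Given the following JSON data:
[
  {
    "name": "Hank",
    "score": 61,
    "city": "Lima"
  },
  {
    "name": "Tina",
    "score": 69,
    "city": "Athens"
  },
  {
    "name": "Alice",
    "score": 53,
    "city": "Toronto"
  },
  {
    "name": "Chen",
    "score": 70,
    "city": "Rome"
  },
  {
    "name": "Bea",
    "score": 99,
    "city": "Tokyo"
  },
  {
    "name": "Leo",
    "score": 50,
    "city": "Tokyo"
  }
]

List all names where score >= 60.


Filtering records where score >= 60:
  Hank (score=61) -> YES
  Tina (score=69) -> YES
  Alice (score=53) -> no
  Chen (score=70) -> YES
  Bea (score=99) -> YES
  Leo (score=50) -> no


ANSWER: Hank, Tina, Chen, Bea


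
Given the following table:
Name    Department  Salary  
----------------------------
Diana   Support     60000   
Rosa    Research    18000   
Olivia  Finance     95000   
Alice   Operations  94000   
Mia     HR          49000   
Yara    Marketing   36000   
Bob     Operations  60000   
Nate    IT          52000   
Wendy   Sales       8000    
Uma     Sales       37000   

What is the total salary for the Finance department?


Finance department members:
  Olivia: 95000
Total = 95000 = 95000

ANSWER: 95000


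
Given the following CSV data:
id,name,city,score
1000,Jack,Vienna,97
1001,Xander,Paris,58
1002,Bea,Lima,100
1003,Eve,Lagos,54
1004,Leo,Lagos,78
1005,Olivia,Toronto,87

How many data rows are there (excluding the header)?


Counting rows (excluding header):
Header: id,name,city,score
Data rows: 6

ANSWER: 6


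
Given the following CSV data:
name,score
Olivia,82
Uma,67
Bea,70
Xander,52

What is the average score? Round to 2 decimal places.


Scores: 82, 67, 70, 52
Sum = 271
Count = 4
Average = 271 / 4 = 67.75

ANSWER: 67.75


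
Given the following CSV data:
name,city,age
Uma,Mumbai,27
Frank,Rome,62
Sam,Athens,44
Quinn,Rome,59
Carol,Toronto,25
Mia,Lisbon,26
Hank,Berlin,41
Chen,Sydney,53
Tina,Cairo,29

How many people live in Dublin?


Scanning city column for 'Dublin':
Total matches: 0

ANSWER: 0


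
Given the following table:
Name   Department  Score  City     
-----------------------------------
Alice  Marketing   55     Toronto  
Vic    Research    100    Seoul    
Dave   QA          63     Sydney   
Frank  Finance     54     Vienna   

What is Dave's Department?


Row 3: Dave
Department = QA

ANSWER: QA


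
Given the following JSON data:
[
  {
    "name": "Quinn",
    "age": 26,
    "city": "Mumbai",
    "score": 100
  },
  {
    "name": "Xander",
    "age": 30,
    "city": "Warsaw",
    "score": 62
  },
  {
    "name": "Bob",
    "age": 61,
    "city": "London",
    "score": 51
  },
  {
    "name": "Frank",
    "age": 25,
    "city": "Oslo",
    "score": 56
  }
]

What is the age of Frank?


Looking up record where name = Frank
Record index: 3
Field 'age' = 25

ANSWER: 25


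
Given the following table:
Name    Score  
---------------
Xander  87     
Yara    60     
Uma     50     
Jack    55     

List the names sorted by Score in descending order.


Sorting by Score (descending):
  Xander: 87
  Yara: 60
  Jack: 55
  Uma: 50


ANSWER: Xander, Yara, Jack, Uma


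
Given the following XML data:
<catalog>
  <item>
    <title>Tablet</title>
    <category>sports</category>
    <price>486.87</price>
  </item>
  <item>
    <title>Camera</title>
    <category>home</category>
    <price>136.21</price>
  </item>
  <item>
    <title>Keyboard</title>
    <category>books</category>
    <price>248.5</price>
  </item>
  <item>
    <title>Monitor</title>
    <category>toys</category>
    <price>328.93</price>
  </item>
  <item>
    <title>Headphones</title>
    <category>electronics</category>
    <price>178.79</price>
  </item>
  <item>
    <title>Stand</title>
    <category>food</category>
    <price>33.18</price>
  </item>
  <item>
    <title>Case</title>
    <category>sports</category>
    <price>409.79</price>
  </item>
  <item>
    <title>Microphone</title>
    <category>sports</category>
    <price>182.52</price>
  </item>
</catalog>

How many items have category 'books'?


Scanning <item> elements for <category>books</category>:
  Item 3: Keyboard -> MATCH
Count: 1

ANSWER: 1


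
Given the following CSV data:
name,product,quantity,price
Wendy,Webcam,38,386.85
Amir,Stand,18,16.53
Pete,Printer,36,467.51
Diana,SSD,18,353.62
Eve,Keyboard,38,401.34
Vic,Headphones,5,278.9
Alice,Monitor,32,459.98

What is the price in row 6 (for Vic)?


Row 6: Vic
Column 'price' = 278.9

ANSWER: 278.9


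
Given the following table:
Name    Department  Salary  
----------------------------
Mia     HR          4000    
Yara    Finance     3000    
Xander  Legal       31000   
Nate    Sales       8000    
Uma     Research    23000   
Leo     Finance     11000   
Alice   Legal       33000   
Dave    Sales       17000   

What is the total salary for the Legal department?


Legal department members:
  Xander: 31000
  Alice: 33000
Total = 31000 + 33000 = 64000

ANSWER: 64000


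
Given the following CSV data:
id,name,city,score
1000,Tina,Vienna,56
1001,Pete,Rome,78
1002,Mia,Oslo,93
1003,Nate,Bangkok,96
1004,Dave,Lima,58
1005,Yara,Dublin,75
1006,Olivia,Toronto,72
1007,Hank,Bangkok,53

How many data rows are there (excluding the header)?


Counting rows (excluding header):
Header: id,name,city,score
Data rows: 8

ANSWER: 8


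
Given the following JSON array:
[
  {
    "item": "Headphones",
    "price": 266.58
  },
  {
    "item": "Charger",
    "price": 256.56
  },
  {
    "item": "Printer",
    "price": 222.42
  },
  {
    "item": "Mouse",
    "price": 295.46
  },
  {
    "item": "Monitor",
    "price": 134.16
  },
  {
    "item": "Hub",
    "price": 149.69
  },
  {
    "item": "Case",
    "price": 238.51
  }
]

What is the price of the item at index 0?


Array index 0 -> Headphones
price = 266.58

ANSWER: 266.58


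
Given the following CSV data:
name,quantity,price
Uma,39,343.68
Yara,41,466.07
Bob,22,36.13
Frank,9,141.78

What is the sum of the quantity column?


Values in 'quantity' column:
  Row 1: 39
  Row 2: 41
  Row 3: 22
  Row 4: 9
Sum = 39 + 41 + 22 + 9 = 111

ANSWER: 111


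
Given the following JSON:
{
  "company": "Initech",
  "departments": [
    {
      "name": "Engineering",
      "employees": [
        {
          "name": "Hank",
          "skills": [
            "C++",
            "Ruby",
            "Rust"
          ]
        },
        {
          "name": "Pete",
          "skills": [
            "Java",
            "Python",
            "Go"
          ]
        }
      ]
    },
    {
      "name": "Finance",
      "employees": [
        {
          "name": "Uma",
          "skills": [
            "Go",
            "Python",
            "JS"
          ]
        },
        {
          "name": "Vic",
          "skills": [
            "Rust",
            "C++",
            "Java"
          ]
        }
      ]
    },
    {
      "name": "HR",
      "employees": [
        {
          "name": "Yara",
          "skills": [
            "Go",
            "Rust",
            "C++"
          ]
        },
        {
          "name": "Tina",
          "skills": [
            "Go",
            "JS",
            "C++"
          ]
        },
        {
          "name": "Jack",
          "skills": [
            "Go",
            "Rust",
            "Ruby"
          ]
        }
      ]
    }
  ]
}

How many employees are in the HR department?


Path: departments[2].employees
Count: 3

ANSWER: 3


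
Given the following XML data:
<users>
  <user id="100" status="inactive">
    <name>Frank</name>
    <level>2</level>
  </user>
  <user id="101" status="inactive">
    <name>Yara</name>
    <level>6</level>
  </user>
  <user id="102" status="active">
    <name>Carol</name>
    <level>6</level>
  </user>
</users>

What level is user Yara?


Finding user: Yara
<level>6</level>

ANSWER: 6


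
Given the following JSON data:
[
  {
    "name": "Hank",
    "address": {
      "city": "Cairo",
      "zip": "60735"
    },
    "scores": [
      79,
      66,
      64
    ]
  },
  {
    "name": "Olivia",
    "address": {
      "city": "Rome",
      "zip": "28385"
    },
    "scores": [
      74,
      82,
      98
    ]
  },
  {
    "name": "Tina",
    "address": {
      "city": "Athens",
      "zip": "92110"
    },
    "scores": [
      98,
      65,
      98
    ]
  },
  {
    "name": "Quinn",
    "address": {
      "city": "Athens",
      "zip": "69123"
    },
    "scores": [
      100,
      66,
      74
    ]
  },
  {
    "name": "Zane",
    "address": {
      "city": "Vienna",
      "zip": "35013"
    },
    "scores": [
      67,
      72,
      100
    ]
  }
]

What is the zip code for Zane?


Path: records[4].address.zip
Value: 35013

ANSWER: 35013


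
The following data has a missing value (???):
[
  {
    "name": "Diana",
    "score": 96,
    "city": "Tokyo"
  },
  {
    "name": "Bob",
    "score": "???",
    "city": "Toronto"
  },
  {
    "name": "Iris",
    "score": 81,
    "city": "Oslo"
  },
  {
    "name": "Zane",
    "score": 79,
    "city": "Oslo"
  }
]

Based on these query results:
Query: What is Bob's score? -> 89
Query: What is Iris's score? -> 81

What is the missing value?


The missing value is Bob's score
From query: Bob's score = 89

ANSWER: 89


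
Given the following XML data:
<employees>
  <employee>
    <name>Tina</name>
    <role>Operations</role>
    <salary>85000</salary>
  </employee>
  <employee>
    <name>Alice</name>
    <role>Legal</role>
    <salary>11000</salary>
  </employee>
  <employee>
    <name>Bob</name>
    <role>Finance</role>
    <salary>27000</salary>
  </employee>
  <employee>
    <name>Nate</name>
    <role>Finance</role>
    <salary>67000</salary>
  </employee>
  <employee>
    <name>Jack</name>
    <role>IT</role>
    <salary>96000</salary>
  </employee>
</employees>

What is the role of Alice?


Searching for <employee> with <name>Alice</name>
Found at position 2
<role>Legal</role>

ANSWER: Legal


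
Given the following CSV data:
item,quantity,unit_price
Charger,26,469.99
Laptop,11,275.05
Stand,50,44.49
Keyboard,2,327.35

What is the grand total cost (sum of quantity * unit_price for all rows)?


Computing row totals:
  Charger: 26 * 469.99 = 12219.74
  Laptop: 11 * 275.05 = 3025.55
  Stand: 50 * 44.49 = 2224.5
  Keyboard: 2 * 327.35 = 654.7
Grand total = 12219.74 + 3025.55 + 2224.5 + 654.7 = 18124.49

ANSWER: 18124.49


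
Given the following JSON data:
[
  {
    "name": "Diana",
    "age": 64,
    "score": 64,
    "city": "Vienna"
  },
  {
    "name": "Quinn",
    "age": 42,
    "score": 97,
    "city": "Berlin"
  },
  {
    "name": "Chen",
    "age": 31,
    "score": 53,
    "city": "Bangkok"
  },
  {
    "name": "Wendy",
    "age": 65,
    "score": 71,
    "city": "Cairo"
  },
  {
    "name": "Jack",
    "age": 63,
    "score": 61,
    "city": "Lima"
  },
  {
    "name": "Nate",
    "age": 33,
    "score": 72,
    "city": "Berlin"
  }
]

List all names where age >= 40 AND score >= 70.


Checking both conditions:
  Diana (age=64, score=64) -> no
  Quinn (age=42, score=97) -> YES
  Chen (age=31, score=53) -> no
  Wendy (age=65, score=71) -> YES
  Jack (age=63, score=61) -> no
  Nate (age=33, score=72) -> no


ANSWER: Quinn, Wendy


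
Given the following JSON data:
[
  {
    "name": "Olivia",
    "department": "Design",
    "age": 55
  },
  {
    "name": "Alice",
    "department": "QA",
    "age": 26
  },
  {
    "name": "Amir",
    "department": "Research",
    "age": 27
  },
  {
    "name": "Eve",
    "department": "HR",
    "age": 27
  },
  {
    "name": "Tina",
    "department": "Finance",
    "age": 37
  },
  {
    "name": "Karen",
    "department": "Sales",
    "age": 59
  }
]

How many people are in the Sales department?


Scanning records for department = Sales
  Record 5: Karen
Count: 1

ANSWER: 1


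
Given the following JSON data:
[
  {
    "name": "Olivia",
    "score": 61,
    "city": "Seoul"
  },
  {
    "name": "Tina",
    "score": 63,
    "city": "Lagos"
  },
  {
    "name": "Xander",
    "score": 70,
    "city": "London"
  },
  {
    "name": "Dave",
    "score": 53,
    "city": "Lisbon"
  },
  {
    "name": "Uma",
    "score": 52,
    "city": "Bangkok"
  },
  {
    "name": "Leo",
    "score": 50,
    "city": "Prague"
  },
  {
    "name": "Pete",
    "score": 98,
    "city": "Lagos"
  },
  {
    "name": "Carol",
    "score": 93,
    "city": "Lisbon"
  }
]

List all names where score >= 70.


Filtering records where score >= 70:
  Olivia (score=61) -> no
  Tina (score=63) -> no
  Xander (score=70) -> YES
  Dave (score=53) -> no
  Uma (score=52) -> no
  Leo (score=50) -> no
  Pete (score=98) -> YES
  Carol (score=93) -> YES


ANSWER: Xander, Pete, Carol


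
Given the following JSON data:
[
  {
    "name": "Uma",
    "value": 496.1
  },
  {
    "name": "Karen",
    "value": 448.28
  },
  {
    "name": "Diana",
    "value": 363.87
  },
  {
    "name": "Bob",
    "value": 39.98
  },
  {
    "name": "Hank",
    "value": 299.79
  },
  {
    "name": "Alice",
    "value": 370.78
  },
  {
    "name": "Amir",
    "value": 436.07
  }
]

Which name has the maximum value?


Comparing values:
  Uma: 496.1
  Karen: 448.28
  Diana: 363.87
  Bob: 39.98
  Hank: 299.79
  Alice: 370.78
  Amir: 436.07
Maximum: Uma (496.1)

ANSWER: Uma


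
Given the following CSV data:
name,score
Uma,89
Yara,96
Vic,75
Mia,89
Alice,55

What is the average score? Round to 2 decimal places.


Scores: 89, 96, 75, 89, 55
Sum = 404
Count = 5
Average = 404 / 5 = 80.80

ANSWER: 80.80


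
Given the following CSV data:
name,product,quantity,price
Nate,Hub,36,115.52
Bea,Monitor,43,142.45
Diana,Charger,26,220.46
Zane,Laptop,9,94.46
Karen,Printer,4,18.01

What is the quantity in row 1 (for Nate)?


Row 1: Nate
Column 'quantity' = 36

ANSWER: 36


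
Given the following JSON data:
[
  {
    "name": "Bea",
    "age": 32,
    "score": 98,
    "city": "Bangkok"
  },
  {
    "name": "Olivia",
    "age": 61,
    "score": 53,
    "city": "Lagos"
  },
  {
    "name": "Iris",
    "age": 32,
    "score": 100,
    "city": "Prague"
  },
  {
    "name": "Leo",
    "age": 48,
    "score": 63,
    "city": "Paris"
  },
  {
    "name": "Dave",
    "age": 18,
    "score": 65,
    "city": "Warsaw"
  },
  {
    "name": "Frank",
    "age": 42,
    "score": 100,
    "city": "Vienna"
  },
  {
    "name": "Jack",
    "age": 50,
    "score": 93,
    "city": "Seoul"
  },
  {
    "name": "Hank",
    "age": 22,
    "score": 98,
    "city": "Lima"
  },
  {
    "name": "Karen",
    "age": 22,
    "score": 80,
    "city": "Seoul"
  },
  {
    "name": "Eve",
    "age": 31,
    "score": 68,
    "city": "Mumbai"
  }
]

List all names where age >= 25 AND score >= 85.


Checking both conditions:
  Bea (age=32, score=98) -> YES
  Olivia (age=61, score=53) -> no
  Iris (age=32, score=100) -> YES
  Leo (age=48, score=63) -> no
  Dave (age=18, score=65) -> no
  Frank (age=42, score=100) -> YES
  Jack (age=50, score=93) -> YES
  Hank (age=22, score=98) -> no
  Karen (age=22, score=80) -> no
  Eve (age=31, score=68) -> no


ANSWER: Bea, Iris, Frank, Jack


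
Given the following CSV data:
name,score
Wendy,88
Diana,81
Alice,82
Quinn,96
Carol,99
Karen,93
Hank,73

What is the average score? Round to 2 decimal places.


Scores: 88, 81, 82, 96, 99, 93, 73
Sum = 612
Count = 7
Average = 612 / 7 = 87.43

ANSWER: 87.43


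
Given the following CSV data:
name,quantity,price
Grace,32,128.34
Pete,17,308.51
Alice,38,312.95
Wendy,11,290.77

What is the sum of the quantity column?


Values in 'quantity' column:
  Row 1: 32
  Row 2: 17
  Row 3: 38
  Row 4: 11
Sum = 32 + 17 + 38 + 11 = 98

ANSWER: 98


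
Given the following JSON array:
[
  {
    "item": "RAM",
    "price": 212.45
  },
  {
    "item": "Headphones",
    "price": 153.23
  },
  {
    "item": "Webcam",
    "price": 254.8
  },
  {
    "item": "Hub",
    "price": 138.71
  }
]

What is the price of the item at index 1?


Array index 1 -> Headphones
price = 153.23

ANSWER: 153.23


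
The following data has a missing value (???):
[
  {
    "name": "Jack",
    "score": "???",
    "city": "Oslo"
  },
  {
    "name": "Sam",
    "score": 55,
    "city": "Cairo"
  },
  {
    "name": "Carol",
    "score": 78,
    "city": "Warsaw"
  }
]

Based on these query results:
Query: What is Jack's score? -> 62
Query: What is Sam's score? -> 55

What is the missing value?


The missing value is Jack's score
From query: Jack's score = 62

ANSWER: 62


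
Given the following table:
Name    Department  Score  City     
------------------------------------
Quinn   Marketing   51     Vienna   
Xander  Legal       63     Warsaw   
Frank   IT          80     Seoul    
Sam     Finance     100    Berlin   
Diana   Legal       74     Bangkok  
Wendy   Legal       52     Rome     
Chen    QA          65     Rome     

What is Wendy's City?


Row 6: Wendy
City = Rome

ANSWER: Rome


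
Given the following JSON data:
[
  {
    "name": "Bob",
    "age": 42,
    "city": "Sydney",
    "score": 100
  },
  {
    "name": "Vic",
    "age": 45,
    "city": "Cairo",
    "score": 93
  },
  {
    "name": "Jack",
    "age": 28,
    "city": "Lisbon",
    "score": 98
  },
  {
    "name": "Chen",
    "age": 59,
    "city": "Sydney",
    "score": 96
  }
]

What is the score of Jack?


Looking up record where name = Jack
Record index: 2
Field 'score' = 98

ANSWER: 98


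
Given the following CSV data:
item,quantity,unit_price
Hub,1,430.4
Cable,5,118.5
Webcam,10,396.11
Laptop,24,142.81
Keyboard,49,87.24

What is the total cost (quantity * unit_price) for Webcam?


Row: Webcam
quantity = 10
unit_price = 396.11
total = 10 * 396.11 = 3961.1

ANSWER: 3961.1


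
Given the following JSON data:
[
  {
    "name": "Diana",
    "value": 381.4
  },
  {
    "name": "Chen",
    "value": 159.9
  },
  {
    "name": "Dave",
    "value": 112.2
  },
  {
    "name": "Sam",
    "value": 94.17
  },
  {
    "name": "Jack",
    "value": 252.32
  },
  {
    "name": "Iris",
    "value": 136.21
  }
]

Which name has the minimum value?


Comparing values:
  Diana: 381.4
  Chen: 159.9
  Dave: 112.2
  Sam: 94.17
  Jack: 252.32
  Iris: 136.21
Minimum: Sam (94.17)

ANSWER: Sam


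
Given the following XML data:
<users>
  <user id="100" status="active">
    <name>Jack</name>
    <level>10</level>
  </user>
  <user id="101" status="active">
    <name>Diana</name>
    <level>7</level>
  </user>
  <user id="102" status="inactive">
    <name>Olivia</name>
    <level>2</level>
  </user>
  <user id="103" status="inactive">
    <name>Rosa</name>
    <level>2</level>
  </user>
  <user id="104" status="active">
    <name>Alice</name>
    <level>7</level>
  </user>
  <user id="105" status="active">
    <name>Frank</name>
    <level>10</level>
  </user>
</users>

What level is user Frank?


Finding user: Frank
<level>10</level>

ANSWER: 10


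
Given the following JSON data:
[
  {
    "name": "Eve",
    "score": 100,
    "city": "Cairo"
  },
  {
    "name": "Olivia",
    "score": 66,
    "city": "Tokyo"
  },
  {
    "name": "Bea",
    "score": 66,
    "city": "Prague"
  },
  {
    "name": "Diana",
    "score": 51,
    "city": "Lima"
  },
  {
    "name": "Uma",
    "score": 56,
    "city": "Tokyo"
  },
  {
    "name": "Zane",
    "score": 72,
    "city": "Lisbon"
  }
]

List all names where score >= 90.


Filtering records where score >= 90:
  Eve (score=100) -> YES
  Olivia (score=66) -> no
  Bea (score=66) -> no
  Diana (score=51) -> no
  Uma (score=56) -> no
  Zane (score=72) -> no


ANSWER: Eve


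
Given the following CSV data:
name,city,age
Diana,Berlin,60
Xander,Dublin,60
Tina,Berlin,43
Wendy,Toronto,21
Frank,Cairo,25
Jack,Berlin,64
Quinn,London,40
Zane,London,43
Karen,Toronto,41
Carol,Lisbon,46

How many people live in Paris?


Scanning city column for 'Paris':
Total matches: 0

ANSWER: 0


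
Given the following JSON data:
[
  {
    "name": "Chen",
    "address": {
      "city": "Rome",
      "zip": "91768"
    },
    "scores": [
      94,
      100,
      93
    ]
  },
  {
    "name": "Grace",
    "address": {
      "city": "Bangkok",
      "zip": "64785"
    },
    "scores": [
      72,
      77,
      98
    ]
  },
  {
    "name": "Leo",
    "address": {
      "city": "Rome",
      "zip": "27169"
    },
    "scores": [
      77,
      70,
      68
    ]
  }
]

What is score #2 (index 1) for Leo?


Path: records[2].scores[1]
Value: 70

ANSWER: 70


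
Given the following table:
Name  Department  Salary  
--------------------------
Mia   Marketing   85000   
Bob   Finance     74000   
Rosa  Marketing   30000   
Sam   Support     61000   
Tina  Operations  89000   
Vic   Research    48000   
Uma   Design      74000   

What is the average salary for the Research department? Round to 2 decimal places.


Research department members:
  Vic: 48000
Sum = 48000
Count = 1
Average = 48000 / 1 = 48000.00

ANSWER: 48000.00


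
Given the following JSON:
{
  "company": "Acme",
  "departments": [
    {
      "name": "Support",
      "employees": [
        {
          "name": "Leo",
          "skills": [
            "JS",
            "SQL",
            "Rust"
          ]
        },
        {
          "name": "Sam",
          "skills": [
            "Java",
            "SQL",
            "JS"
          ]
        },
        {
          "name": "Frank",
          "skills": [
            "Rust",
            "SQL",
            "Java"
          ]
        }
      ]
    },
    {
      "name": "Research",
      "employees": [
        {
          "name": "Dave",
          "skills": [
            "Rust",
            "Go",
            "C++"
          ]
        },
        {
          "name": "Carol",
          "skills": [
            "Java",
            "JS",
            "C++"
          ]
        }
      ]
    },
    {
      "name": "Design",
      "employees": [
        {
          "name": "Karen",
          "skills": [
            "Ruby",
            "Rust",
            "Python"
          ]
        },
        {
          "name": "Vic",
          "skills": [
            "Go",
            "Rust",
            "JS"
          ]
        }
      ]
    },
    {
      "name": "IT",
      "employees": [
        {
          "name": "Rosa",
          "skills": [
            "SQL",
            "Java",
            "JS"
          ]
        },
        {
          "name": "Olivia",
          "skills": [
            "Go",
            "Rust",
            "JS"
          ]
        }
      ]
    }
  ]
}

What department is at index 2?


Path: departments[2].name
Value: Design

ANSWER: Design


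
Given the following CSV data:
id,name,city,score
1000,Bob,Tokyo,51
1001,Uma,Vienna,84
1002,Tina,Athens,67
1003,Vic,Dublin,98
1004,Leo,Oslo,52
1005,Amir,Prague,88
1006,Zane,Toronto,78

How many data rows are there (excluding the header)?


Counting rows (excluding header):
Header: id,name,city,score
Data rows: 7

ANSWER: 7


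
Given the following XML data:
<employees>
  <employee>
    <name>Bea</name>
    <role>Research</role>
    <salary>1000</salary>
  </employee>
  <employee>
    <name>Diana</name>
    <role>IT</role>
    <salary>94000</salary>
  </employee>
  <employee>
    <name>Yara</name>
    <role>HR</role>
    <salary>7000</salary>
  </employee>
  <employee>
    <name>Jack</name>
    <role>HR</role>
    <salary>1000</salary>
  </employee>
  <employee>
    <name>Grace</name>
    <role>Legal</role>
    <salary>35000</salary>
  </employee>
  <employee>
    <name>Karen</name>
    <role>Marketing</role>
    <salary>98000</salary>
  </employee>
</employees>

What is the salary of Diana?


Searching for <employee> with <name>Diana</name>
Found at position 2
<salary>94000</salary>

ANSWER: 94000


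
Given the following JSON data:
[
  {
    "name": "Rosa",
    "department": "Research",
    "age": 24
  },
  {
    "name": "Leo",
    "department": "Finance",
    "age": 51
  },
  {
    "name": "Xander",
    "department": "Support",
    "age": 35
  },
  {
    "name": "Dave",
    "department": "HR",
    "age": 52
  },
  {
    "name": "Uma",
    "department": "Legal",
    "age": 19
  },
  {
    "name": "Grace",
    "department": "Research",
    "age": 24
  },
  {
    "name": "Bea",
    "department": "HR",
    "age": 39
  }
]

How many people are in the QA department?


Scanning records for department = QA
  No matches found
Count: 0

ANSWER: 0


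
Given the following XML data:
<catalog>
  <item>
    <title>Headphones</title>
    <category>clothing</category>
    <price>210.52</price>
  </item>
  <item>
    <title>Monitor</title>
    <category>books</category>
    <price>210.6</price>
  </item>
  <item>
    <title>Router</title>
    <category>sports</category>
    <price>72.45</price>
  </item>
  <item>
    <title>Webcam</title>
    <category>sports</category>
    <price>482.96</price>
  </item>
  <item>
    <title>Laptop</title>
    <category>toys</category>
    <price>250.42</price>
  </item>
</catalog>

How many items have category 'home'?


Scanning <item> elements for <category>home</category>:
Count: 0

ANSWER: 0


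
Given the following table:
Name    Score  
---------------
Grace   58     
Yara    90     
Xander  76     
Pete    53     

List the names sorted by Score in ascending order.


Sorting by Score (ascending):
  Pete: 53
  Grace: 58
  Xander: 76
  Yara: 90


ANSWER: Pete, Grace, Xander, Yara


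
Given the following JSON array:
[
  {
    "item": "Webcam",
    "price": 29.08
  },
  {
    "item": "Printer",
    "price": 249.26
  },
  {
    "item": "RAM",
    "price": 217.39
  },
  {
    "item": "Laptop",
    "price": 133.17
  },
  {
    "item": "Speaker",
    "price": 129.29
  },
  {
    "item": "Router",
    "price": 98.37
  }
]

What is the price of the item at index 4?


Array index 4 -> Speaker
price = 129.29

ANSWER: 129.29


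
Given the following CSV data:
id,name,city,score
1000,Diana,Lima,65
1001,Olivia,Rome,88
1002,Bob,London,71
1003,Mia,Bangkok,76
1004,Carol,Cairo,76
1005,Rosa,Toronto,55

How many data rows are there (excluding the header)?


Counting rows (excluding header):
Header: id,name,city,score
Data rows: 6

ANSWER: 6


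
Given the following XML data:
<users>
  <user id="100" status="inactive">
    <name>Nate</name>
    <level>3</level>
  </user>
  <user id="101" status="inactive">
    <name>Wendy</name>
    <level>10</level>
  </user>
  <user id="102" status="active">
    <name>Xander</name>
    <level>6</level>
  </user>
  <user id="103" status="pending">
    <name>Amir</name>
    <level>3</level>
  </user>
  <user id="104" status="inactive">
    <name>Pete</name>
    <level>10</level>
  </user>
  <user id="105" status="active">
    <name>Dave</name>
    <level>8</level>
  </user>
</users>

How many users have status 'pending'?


Counting users with status='pending':
  Amir (id=103) -> MATCH
Count: 1

ANSWER: 1


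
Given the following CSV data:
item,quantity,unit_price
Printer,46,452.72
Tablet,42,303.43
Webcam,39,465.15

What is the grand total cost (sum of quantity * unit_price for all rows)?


Computing row totals:
  Printer: 46 * 452.72 = 20825.12
  Tablet: 42 * 303.43 = 12744.06
  Webcam: 39 * 465.15 = 18140.85
Grand total = 20825.12 + 12744.06 + 18140.85 = 51710.03

ANSWER: 51710.03


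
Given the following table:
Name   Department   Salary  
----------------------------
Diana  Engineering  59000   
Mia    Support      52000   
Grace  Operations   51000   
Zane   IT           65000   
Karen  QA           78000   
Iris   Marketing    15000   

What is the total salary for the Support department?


Support department members:
  Mia: 52000
Total = 52000 = 52000

ANSWER: 52000


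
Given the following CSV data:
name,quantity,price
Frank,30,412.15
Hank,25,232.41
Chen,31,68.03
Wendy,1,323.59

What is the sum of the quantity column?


Values in 'quantity' column:
  Row 1: 30
  Row 2: 25
  Row 3: 31
  Row 4: 1
Sum = 30 + 25 + 31 + 1 = 87

ANSWER: 87


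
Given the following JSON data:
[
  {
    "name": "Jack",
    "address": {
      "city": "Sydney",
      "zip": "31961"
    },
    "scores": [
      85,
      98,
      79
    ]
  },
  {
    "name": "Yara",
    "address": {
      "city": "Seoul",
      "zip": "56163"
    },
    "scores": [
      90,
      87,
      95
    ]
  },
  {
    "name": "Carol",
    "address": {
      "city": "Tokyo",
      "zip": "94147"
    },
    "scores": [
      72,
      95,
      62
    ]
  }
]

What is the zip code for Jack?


Path: records[0].address.zip
Value: 31961

ANSWER: 31961


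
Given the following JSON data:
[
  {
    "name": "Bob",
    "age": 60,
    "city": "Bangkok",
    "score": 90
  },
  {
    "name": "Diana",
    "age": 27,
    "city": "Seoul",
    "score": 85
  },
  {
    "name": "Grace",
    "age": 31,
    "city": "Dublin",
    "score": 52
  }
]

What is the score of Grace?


Looking up record where name = Grace
Record index: 2
Field 'score' = 52

ANSWER: 52


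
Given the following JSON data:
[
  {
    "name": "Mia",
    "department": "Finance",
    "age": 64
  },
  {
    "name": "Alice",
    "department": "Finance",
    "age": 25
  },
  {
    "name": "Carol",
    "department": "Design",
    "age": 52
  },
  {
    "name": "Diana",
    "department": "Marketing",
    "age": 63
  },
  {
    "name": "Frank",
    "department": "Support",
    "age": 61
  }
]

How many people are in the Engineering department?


Scanning records for department = Engineering
  No matches found
Count: 0

ANSWER: 0


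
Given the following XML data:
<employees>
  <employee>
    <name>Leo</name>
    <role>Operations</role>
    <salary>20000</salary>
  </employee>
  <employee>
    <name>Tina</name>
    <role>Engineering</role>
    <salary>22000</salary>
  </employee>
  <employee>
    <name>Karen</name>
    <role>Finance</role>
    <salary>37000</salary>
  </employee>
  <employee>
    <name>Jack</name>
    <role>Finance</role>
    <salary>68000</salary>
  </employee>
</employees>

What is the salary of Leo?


Searching for <employee> with <name>Leo</name>
Found at position 1
<salary>20000</salary>

ANSWER: 20000


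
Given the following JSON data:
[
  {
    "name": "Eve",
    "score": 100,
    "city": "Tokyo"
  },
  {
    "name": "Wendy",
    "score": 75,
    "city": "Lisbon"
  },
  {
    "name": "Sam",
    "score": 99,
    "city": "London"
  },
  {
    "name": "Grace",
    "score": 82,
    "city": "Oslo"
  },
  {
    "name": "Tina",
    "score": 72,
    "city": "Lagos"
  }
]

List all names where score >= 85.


Filtering records where score >= 85:
  Eve (score=100) -> YES
  Wendy (score=75) -> no
  Sam (score=99) -> YES
  Grace (score=82) -> no
  Tina (score=72) -> no


ANSWER: Eve, Sam


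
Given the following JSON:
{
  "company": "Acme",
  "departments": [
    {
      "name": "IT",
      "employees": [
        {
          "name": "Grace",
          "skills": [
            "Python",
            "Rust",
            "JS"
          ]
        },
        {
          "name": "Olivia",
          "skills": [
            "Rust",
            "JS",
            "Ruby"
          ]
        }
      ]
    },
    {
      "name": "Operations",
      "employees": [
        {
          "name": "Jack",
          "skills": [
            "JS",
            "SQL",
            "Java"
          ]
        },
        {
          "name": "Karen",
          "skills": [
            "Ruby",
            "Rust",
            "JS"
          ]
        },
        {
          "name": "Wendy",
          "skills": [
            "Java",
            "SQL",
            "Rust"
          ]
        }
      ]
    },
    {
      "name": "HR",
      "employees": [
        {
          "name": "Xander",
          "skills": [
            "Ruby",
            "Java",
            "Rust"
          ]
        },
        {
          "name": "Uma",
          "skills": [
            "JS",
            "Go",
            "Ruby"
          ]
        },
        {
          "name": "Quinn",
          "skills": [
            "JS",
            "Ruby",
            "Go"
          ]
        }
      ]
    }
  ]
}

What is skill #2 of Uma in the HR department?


Path: departments[2].employees[1].skills[1]
Value: Go

ANSWER: Go


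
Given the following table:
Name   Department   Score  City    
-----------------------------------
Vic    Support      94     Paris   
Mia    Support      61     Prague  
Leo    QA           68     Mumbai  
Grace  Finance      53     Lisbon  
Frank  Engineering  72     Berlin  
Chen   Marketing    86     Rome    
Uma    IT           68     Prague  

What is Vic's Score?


Row 1: Vic
Score = 94

ANSWER: 94


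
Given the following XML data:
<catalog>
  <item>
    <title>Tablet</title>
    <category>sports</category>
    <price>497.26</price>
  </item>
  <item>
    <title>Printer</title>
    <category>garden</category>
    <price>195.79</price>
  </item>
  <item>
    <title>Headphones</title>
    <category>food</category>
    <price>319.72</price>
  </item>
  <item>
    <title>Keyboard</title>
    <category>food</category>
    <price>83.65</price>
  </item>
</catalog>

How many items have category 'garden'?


Scanning <item> elements for <category>garden</category>:
  Item 2: Printer -> MATCH
Count: 1

ANSWER: 1


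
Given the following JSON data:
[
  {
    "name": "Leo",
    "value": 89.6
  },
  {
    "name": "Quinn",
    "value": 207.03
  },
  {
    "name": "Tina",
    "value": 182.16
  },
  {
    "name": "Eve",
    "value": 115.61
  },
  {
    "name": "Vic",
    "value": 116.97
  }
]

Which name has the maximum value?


Comparing values:
  Leo: 89.6
  Quinn: 207.03
  Tina: 182.16
  Eve: 115.61
  Vic: 116.97
Maximum: Quinn (207.03)

ANSWER: Quinn


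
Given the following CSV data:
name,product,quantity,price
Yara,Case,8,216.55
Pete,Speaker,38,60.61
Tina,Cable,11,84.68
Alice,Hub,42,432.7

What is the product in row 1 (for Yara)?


Row 1: Yara
Column 'product' = Case

ANSWER: Case


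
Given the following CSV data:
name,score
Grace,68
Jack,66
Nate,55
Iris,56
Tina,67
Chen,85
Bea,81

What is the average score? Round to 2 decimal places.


Scores: 68, 66, 55, 56, 67, 85, 81
Sum = 478
Count = 7
Average = 478 / 7 = 68.29

ANSWER: 68.29


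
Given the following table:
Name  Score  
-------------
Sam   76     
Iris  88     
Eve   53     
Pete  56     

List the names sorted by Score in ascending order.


Sorting by Score (ascending):
  Eve: 53
  Pete: 56
  Sam: 76
  Iris: 88


ANSWER: Eve, Pete, Sam, Iris


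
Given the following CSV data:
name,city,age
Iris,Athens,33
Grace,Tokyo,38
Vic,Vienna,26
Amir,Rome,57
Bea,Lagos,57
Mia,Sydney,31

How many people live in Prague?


Scanning city column for 'Prague':
Total matches: 0

ANSWER: 0


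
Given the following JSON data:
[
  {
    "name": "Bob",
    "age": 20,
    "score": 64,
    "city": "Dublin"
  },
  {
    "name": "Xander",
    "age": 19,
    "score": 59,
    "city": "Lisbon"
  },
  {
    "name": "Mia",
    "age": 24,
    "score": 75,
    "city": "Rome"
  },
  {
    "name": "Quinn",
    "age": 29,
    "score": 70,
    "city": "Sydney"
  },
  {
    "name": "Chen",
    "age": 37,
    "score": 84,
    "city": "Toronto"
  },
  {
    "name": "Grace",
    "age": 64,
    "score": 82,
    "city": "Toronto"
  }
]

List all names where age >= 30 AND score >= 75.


Checking both conditions:
  Bob (age=20, score=64) -> no
  Xander (age=19, score=59) -> no
  Mia (age=24, score=75) -> no
  Quinn (age=29, score=70) -> no
  Chen (age=37, score=84) -> YES
  Grace (age=64, score=82) -> YES


ANSWER: Chen, Grace


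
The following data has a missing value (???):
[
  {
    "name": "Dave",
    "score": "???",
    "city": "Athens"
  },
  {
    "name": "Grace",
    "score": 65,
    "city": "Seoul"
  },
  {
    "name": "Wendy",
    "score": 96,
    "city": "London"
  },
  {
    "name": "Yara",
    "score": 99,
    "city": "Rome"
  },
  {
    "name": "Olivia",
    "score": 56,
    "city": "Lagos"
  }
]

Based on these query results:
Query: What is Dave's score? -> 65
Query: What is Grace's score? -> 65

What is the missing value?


The missing value is Dave's score
From query: Dave's score = 65

ANSWER: 65
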